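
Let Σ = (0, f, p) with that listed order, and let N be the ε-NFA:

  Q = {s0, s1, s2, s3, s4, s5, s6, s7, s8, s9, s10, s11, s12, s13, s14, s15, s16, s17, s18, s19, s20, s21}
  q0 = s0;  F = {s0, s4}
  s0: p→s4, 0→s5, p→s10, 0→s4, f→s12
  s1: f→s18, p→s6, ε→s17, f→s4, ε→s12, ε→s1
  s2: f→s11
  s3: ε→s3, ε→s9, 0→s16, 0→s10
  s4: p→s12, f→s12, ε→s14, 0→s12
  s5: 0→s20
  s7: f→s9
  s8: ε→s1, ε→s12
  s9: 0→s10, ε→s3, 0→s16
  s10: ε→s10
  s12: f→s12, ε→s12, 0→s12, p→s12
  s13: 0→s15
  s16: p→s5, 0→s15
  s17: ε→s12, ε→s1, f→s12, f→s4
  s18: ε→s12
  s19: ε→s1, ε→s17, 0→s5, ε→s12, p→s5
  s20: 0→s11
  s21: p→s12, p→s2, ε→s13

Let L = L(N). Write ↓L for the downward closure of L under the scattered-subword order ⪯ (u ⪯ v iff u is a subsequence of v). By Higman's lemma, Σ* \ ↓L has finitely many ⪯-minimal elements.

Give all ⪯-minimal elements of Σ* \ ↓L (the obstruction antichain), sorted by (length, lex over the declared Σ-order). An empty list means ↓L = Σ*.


A = [f, 00, 0p, p0, pp].

|Q|=22, |F|=2, |δ|=49 (18 ε).
min D↑ (3 st, q0=0, F={2}): 0:0→1,f→2,p→1 1:0→2,f→2,p→2 2:0→2,f→2,p→2.
'f': run [8, 1] end={s12} ∉↓L; 1/1 deletions ∈↓L.
'00': run [8, 6, 3] end={s11,s12,s20} — reject; 2/2 deletions ∈↓L.
'0p': N↓-sim [8, 6, 1] end={s12} rej; 2/2 del acc.
'p0': |S_i|=[8, 4, 1] end={s12} ∉↓L; 2/2 single-dels accept.
'pp': run [8, 4, 1] end={s12} rej; 2/2 single-dels accept.
5 minimals (antichain).


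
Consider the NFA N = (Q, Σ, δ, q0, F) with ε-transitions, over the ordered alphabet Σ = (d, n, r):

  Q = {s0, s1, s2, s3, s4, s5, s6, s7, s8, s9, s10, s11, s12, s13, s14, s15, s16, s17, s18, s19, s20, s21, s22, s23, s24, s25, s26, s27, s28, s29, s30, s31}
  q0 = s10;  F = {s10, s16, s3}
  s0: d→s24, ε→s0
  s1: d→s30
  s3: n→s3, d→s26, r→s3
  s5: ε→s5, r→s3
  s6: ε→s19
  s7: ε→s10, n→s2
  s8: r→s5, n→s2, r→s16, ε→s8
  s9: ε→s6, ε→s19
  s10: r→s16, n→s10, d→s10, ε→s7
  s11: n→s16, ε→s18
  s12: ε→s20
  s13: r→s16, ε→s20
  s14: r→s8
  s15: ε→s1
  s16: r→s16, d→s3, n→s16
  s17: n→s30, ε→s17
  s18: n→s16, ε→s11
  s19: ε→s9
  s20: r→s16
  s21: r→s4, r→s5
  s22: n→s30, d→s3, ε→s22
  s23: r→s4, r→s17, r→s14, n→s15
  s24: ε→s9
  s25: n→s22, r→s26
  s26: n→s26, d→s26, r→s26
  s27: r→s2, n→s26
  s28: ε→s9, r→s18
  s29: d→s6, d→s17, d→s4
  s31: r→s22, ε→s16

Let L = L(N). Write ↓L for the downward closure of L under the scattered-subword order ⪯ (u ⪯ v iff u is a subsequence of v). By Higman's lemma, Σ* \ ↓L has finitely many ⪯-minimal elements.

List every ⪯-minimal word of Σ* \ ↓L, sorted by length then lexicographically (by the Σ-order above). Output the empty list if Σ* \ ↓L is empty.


min(Σ*\↓L) = [rdd].

|Q|=32, |F|=3, |δ|=61 (19 ε).
min D↑ (4 st, q0=0, F={3}): 0:d→0,n→0,r→1 1:d→2,n→1,r→1 2:d→3,n→2,r→2 3:d→3,n→3,r→3.
'rdd': |S_i|=[6, 3, 2, 1] end={s26} — reject; 3/3 deletions ∈↓L.
1 words, ⪯-incomp.


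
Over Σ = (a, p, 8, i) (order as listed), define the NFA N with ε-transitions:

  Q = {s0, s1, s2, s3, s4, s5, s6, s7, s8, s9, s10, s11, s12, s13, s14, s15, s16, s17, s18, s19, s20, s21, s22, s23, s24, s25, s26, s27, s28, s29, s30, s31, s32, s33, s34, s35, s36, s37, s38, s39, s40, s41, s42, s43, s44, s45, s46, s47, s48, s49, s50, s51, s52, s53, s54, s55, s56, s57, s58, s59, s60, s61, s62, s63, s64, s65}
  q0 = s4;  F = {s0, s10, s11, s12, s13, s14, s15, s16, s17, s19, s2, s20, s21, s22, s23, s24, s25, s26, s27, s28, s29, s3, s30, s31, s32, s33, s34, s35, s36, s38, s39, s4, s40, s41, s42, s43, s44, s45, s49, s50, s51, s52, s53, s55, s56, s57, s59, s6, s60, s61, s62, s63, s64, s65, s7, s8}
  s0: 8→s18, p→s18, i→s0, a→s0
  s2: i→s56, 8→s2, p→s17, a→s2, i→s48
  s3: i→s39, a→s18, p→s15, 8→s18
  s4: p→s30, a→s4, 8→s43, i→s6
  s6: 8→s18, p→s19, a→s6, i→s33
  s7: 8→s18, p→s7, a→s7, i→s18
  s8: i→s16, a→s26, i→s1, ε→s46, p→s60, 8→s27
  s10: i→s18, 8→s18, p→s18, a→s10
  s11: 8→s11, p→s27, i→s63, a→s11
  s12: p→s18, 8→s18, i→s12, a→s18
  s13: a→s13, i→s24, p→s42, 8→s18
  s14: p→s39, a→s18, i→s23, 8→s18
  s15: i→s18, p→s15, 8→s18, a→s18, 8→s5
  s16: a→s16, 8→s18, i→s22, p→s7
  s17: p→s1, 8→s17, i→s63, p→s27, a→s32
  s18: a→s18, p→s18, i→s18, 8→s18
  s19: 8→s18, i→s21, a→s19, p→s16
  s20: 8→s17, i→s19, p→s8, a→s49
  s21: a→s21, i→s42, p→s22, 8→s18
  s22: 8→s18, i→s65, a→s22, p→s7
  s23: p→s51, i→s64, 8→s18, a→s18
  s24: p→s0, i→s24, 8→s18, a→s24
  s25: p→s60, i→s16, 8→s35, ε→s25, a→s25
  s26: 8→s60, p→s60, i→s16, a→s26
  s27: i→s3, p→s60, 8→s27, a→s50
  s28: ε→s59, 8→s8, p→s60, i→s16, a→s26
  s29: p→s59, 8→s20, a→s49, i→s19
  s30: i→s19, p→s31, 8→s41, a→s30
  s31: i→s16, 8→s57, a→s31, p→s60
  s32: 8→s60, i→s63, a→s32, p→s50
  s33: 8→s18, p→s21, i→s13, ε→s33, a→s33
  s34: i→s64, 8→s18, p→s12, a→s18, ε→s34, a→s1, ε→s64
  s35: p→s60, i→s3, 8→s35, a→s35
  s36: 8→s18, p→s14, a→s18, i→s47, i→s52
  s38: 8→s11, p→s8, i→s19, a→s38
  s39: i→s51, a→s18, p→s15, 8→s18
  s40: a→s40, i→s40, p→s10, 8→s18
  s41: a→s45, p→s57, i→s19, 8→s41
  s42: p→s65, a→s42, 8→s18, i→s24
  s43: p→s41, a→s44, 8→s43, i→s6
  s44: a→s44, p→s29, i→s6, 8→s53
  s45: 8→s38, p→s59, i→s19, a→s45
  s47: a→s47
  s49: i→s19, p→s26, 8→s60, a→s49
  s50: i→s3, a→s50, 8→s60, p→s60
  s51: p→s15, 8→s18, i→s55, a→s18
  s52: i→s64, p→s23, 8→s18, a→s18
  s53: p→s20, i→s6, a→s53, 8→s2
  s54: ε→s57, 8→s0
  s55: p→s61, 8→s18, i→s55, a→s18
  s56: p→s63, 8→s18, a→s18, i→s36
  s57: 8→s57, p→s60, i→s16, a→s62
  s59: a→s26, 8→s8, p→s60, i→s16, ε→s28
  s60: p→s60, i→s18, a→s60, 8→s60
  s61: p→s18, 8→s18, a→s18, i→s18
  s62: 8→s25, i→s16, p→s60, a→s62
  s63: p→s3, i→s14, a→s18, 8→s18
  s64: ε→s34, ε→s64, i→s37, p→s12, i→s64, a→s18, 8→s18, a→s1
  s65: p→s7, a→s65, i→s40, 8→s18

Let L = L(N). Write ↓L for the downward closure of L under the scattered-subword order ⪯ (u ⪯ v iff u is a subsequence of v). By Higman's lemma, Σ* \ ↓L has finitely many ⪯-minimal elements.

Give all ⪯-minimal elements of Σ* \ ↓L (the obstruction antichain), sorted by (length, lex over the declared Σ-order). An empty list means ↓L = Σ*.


min(Σ*\↓L) = [i8, pppi, 8apa8i, 8a88ia, iiiipp].

|Q|=66, |F|=56, |δ|=248 (10 ε).
min D↑ (55 st, q0=0, F={8}): 0:a→0,p→1,8→2,i→3 1:a→1,p→4,8→5,i→6 2:a→7,p→5,8→2,i→3 3:a→3,p→6,8→8,i→9 4:a→4,p→10,8→11,i→12 5:a→13,p→11,8→5,i→6 6:a→6,p→12,8→8,i→14 7:a→7,p→15,8→16,i→3 8:a→8,p→8,8→8,i→8 9:a→9,p→14,8→8,i→17 10:a→10,p→10,8→10,i→8 11:a→18,p→10,8→11,i→12 12:a→12,p→19,8→8,i→20 13:a→13,p→21,8→22,i→6 14:a→14,p→20,8→8,i→23 15:a→24,p→21,8→25,i→6 16:a→16,p→25,8→26,i→3 17:a→17,p→23,8→8,i→27 18:a→18,p→10,8→28,i→12 19:a→19,p→19,8→8,i→8 20:a→20,p→19,8→8,i→29 21:a→30,p→10,8→31,i→12 22:a→22,p→31,8→32,i→6 23:a→23,p→29,8→8,i→27 24:a→24,p→30,8→10,i→6 25:a→24,p→31,8→33,i→6 26:a→26,p→33,8→26,i→34 27:a→27,p→35,8→8,i→27 28:a→28,p→10,8→36,i→12 29:a→29,p→19,8→8,i→37 30:a→30,p→10,8→10,i→12 31:a→30,p→10,8→38,i→12 32:a→32,p→38,8→32,i→39 33:a→40,p→38,8→33,i→39 34:a→8,p→39,8→8,i→41 35:a→35,p→8,8→8,i→35 36:a→36,p→10,8→36,i→42 37:a→37,p→43,8→8,i→37 38:a→44,p→10,8→38,i→42 39:a→8,p→42,8→8,i→45 40:a→40,p→44,8→10,i→39 41:a→8,p→45,8→8,i→46 42:a→8,p→47,8→8,i→48 43:a→43,p→8,8→8,i→8 44:a→44,p→10,8→10,i→42 45:a→8,p→48,8→8,i→49 46:a→8,p→49,8→8,i→50 47:a→8,p→47,8→8,i→8 48:a→8,p→47,8→8,i→51 49:a→8,p→51,8→8,i→50 50:a→8,p→52,8→8,i→50 51:a→8,p→47,8→8,i→53 52:a→8,p→8,8→8,i→52 53:a→8,p→54,8→8,i→53 54:a→8,p→8,8→8,i→8.
'i8': N↓-sim [63, 35, 2] end={s18,s5} rej; 2/2 single-dels accept.
'pppi': run [63, 50, 30, 7, 1] end={s18} ∉↓L; 4/4 single-dels accept.
'8apa8i': |S_i|=[63, 60, 57, 40, 32, 3, 1] end={s18} ∉↓L; 6/6 deletions ∈↓L.
'8a88ia': run [63, 60, 57, 51, 29, 21, 3] end={s1,s18,s47} — reject; 6/6 del acc.
'iiiipp': N↓-sim [63, 35, 28, 22, 12, 5, 1] end={s18} rej; 6/6 single-dels accept.
5 words, ⪯-incomp.


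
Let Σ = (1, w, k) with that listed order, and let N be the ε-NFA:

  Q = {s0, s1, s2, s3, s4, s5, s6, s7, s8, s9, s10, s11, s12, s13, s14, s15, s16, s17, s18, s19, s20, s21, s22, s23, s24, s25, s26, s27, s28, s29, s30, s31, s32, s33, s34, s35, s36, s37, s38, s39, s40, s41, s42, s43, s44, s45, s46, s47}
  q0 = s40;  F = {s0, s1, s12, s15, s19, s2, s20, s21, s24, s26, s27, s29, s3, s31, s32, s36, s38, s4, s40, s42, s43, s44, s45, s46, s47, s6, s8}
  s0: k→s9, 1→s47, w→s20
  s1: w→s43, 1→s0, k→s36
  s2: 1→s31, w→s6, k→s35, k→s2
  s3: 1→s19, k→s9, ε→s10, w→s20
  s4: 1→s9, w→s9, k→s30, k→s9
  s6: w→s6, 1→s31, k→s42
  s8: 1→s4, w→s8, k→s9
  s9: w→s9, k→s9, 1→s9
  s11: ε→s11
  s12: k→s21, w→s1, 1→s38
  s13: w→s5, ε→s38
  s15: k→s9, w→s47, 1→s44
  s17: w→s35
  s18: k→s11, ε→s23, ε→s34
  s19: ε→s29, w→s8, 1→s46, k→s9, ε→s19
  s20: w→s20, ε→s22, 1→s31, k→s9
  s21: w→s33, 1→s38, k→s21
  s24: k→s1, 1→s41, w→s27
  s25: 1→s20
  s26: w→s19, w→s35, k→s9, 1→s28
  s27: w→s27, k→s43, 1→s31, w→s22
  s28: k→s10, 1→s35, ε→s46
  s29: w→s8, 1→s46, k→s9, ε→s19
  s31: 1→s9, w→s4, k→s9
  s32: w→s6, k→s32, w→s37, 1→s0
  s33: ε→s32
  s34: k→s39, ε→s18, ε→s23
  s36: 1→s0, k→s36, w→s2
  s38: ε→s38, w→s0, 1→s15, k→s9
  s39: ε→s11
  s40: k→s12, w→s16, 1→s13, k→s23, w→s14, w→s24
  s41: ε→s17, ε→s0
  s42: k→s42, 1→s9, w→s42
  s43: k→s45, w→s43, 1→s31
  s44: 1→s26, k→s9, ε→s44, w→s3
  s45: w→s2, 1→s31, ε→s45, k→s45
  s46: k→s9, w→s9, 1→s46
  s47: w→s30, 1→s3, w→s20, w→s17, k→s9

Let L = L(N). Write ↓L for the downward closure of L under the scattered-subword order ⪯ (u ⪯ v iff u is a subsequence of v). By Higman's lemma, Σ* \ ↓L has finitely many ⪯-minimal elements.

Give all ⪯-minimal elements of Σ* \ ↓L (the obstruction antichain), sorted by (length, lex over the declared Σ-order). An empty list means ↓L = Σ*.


A = [1k, ww11, ww1ww, 11111w, kkwwk1].

|Q|=48, |F|=27, |δ|=120 (19 ε).
min D↑ (27 st, q0=0, F={6}): 0:1→1,w→2,k→3 1:1→4,w→5,k→6 2:1→5,w→7,k→8 3:1→1,w→8,k→9 4:1→10,w→11,k→6 5:1→11,w→12,k→6 6:1→6,w→6,k→6 7:1→13,w→7,k→14 8:1→5,w→14,k→15 9:1→1,w→16,k→9 10:1→17,w→18,k→6 11:1→18,w→12,k→6 12:1→13,w→12,k→6 13:1→6,w→19,k→6 14:1→13,w→14,k→20 15:1→5,w→21,k→15 16:1→5,w→22,k→16 17:1→23,w→24,k→6 18:1→24,w→12,k→6 19:1→6,w→6,k→6 20:1→13,w→21,k→20 21:1→13,w→22,k→21 22:1→13,w→22,k→25 23:1→23,w→6,k→6 24:1→23,w→26,k→6 25:1→6,w→25,k→25 26:1→19,w→26,k→6 [Hopcroft].
'1k': run [42, 24, 3] end={s10,s30,s9} ∉↓L; 2/2 deletions ∈↓L.
'ww11': |S_i|=[42, 32, 16, 4, 1] end={s9} rej; 4/4 deletions ∈↓L.
'ww1ww': run [42, 32, 16, 4, 3, 1] end={s9} rej; 5/5 deletions ∈↓L.
'11111w': N↓-sim [42, 24, 19, 16, 12, 7, 1] end={s9} — reject; 6/6 single-dels accept.
'kkwwk1': run [42, 34, 30, 22, 12, 3, 1] end={s9} rej; 6/6 del acc.
5 obstructions.


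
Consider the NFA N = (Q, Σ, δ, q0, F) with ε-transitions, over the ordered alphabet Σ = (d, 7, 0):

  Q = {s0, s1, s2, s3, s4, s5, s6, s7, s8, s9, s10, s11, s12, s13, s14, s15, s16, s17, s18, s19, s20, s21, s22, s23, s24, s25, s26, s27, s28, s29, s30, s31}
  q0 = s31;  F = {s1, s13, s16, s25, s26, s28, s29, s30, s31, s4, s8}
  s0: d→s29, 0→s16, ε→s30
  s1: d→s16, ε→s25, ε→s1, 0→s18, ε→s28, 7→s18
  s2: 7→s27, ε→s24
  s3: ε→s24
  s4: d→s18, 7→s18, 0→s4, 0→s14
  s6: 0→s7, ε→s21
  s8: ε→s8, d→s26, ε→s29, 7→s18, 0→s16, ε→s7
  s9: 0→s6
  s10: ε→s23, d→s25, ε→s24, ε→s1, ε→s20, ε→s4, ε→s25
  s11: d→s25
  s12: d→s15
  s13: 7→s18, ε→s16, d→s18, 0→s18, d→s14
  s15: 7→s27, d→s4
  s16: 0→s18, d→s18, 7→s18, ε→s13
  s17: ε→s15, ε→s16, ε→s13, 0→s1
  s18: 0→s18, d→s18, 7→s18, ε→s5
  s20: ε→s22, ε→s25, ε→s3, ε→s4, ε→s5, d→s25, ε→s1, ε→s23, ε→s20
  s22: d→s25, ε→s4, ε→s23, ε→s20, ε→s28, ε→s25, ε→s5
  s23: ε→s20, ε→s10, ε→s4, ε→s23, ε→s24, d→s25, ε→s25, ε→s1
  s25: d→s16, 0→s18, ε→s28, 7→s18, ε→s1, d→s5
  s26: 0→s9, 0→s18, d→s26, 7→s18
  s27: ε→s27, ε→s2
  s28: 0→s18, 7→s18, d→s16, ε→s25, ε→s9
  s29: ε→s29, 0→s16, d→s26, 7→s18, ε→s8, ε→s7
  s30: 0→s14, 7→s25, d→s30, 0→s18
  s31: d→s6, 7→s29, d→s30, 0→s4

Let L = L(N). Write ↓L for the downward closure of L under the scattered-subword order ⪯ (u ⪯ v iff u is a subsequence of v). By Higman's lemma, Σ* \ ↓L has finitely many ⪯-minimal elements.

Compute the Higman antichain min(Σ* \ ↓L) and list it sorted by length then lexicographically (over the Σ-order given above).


|Q|=32, |F|=11, |δ|=108 (52 ε).
min D↑ (8 st, q0=0, F={5}): 0:d→1,7→2,0→3 1:d→1,7→4,0→5 2:d→6,7→5,0→7 3:d→5,7→5,0→3 4:d→7,7→5,0→5 5:d→5,7→5,0→5 6:d→6,7→5,0→5 7:d→5,7→5,0→5 [Hopcroft].
'd0': run [18, 14, 7] end={s14,s18,s21,s5,s6,s7,s9} — reject; 2/2 deletions ∈↓L.
'77': N↓-sim [18, 15, 2] end={s18,s5} — reject; 2/2 del acc.
'0d': run [18, 10, 3] end={s14,s18,s5} rej; 2/2 deletions ∈↓L.
'07': run [18, 10, 2] end={s18,s5} rej; 2/2 deletions ∈↓L.
'700': |S_i|=[18, 15, 9, 5] end={s18,s21,s5,s6,s7} — reject; 3/3 del acc.
'd7dd': |S_i|=[18, 14, 12, 5, 3] end={s14,s18,s5} ∉↓L; 4/4 deletions ∈↓L.
6 obstructions.

Antichain: [d0, 77, 0d, 07, 700, d7dd].


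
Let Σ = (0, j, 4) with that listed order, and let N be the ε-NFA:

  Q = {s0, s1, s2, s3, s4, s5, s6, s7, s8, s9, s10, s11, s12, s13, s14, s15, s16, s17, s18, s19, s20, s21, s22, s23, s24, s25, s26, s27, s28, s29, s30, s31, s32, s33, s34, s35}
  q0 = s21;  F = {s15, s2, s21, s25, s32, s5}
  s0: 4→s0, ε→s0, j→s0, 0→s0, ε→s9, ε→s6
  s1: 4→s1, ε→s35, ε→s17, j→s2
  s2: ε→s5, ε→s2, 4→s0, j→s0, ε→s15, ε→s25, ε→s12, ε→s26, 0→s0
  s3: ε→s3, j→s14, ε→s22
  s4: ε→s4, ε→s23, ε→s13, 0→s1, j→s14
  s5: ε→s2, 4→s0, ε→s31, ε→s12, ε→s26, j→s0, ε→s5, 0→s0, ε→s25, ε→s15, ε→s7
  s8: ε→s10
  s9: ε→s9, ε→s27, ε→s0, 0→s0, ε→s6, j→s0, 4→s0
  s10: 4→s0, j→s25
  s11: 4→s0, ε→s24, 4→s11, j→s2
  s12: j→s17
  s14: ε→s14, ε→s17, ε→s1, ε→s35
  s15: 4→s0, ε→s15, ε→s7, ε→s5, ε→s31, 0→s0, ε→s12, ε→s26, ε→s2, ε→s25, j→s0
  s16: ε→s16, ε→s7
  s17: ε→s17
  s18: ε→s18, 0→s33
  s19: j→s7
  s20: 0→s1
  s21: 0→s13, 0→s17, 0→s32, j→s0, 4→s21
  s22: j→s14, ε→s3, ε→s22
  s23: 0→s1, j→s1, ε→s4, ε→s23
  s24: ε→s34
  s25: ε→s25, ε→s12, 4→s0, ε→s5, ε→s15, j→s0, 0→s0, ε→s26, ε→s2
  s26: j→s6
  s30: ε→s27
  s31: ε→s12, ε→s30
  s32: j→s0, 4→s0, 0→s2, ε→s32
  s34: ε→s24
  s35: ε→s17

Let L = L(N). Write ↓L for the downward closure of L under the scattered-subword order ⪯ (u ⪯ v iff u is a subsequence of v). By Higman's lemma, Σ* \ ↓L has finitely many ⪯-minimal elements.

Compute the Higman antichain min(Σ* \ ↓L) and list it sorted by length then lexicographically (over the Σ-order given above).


min(Σ*\↓L) = [j, 04, 000].

|Q|=36, |F|=6, |δ|=107 (63 ε).
min D↑ (4 st, q0=0, F={2}): 0:0→1,j→2,4→0 1:0→3,j→2,4→2 2:0→2,j→2,4→2 3:0→2,j→2,4→2.
'j': N↓-sim [17, 5] end={s0,s17,s27,s6,s9} ∉↓L; 1/1 single-dels accept.
'04': |S_i|=[17, 16, 4] end={s0,s27,s6,s9} ∉↓L; 2/2 deletions ∈↓L.
'000': run [17, 16, 14, 4] end={s0,s27,s6,s9} rej; 3/3 deletions ∈↓L.
3 minimals (antichain).


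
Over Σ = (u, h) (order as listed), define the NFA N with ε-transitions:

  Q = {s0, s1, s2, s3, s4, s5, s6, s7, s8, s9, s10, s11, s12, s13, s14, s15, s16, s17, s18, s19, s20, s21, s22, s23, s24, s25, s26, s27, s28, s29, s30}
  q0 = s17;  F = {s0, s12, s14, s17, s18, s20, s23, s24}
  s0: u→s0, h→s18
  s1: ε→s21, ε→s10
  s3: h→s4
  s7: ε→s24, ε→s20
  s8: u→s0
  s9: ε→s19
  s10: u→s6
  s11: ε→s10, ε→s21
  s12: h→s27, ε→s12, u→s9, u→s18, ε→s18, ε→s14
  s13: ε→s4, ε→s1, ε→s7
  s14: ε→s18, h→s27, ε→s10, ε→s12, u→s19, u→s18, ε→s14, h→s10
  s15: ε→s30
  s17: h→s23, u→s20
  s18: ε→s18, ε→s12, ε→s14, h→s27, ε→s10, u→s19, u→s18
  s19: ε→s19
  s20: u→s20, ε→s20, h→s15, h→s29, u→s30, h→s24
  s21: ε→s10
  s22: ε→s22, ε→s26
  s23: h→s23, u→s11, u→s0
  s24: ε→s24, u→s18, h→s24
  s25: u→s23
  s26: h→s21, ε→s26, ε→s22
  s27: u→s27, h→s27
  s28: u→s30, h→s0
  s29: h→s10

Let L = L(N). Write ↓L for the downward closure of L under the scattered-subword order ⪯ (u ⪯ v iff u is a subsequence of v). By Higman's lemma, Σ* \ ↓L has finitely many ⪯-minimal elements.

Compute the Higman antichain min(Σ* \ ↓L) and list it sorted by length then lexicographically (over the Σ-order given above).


A = [uhuh, huhh].

|Q|=31, |F|=8, |δ|=64 (30 ε).
min D↑ (7 st, q0=0, F={6}): 0:u→1,h→2 1:u→1,h→3 2:u→4,h→2 3:u→5,h→3 4:u→4,h→5 5:u→5,h→6 6:u→6,h→6 [Hopcroft].
'uhuh': |S_i|=[18, 16, 12, 8, 3] end={s10,s27,s6} ∉↓L; 4/4 del acc.
'huhh': N↓-sim [18, 16, 11, 8, 3] end={s10,s27,s6} ∉↓L; 4/4 deletions ∈↓L.
2 minimals (antichain).


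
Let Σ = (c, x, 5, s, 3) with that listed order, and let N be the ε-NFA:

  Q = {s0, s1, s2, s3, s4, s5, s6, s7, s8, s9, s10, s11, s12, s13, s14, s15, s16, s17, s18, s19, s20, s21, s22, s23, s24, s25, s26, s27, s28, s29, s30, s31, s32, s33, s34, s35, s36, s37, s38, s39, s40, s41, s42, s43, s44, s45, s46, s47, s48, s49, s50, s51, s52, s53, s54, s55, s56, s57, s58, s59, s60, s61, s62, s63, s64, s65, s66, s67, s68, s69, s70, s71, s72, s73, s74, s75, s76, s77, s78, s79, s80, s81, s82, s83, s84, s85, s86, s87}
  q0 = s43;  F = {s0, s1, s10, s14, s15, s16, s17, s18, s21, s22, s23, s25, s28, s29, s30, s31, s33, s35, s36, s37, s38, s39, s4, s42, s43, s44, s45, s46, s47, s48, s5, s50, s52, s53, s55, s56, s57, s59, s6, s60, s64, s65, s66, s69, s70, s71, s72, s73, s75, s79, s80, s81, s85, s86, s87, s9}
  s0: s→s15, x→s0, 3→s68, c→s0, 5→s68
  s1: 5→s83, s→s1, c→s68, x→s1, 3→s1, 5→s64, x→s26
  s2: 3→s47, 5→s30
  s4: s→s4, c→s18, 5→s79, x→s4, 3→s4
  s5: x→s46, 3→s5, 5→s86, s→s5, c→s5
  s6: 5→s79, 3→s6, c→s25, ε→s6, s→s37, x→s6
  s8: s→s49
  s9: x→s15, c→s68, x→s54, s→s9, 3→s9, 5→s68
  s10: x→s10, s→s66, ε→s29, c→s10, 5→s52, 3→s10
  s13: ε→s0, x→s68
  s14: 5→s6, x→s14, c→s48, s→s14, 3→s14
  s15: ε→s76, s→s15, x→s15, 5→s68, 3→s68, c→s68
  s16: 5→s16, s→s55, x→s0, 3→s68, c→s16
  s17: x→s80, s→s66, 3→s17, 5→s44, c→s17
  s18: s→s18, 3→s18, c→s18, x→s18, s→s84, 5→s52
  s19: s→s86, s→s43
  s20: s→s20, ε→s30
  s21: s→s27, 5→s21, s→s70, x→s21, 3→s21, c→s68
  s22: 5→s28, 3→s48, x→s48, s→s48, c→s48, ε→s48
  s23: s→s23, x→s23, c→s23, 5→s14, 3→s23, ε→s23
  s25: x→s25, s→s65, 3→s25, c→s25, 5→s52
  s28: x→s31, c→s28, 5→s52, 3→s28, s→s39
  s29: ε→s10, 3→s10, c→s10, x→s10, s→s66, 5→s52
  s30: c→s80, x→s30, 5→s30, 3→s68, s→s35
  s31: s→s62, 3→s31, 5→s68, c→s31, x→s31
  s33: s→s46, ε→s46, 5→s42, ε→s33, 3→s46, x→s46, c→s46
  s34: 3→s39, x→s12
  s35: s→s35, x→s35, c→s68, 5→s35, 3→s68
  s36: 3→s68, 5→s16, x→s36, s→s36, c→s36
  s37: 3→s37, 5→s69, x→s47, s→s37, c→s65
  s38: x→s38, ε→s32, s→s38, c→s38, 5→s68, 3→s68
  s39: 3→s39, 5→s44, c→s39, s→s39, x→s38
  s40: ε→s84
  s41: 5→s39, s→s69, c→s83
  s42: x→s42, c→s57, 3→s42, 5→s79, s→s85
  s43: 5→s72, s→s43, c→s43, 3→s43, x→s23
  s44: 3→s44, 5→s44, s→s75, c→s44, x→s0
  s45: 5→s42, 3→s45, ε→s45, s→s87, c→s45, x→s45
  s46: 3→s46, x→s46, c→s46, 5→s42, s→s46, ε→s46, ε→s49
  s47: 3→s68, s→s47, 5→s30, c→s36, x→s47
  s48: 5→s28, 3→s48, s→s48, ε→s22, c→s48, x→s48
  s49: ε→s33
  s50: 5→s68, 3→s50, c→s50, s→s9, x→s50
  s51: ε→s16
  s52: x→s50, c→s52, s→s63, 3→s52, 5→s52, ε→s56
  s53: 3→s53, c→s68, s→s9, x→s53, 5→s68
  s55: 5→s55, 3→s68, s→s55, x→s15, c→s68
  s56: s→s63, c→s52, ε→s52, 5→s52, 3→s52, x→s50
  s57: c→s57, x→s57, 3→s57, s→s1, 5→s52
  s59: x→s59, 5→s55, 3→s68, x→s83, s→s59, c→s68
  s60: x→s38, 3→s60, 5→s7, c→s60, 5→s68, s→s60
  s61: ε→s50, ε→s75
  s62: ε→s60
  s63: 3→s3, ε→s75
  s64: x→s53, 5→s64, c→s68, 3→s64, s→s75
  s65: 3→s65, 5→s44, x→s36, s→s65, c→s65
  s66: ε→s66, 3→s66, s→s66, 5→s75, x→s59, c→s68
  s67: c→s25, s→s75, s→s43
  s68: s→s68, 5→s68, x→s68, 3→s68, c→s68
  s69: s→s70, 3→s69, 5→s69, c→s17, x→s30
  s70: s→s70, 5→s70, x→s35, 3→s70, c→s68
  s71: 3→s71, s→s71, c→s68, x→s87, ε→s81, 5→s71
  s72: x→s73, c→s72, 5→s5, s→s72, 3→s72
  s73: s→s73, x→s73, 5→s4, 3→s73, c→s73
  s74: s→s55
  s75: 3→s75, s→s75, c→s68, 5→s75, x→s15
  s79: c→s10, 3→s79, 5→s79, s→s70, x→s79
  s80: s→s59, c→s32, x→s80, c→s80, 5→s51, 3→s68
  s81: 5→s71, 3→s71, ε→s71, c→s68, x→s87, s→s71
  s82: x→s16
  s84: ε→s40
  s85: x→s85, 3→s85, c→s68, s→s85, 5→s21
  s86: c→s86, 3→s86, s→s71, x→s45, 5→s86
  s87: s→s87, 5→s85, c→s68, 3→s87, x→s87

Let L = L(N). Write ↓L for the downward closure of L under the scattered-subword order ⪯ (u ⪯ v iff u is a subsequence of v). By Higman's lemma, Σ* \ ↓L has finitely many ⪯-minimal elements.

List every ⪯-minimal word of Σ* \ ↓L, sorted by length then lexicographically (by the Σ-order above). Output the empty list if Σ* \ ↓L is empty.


|Q|=88, |F|=56, |δ|=339 (28 ε).
min D↑ (52 st, q0=0, F={30}): 0:c→0,x→1,5→2,s→0,3→0 1:c→1,x→1,5→3,s→1,3→1 2:c→2,x→4,5→5,s→2,3→2 3:c→6,x→3,5→7,s→3,3→3 4:c→4,x→4,5→8,s→4,3→4 5:c→5,x→9,5→10,s→5,3→5 6:c→6,x→6,5→11,s→6,3→6 7:c→12,x→7,5→13,s→14,3→7 8:c→15,x→8,5→13,s→8,3→8 9:c→9,x→9,5→16,s→9,3→9 10:c→10,x→17,5→10,s→18,3→10 11:c→11,x→19,5→20,s→21,3→11 12:c→12,x→12,5→20,s→22,3→12 13:c→23,x→13,5→13,s→24,3→13 14:c→22,x→25,5→26,s→14,3→14 15:c→15,x→15,5→20,s→15,3→15 16:c→27,x→16,5→13,s→28,3→16 17:c→17,x→17,5→16,s→29,3→17 18:c→30,x→29,5→18,s→18,3→18 19:c→19,x→19,5→30,s→31,3→19 20:c→20,x→32,5→20,s→33,3→20 21:c→21,x→34,5→35,s→21,3→21 22:c→22,x→36,5→35,s→22,3→22 23:c→23,x→23,5→20,s→37,3→23 24:c→30,x→38,5→24,s→24,3→24 25:c→36,x→25,5→39,s→25,3→30 26:c→40,x→39,5→26,s→24,3→26 27:c→27,x→27,5→20,s→41,3→27 28:c→30,x→28,5→42,s→28,3→28 29:c→30,x→29,5→28,s→29,3→29 30:c→30,x→30,5→30,s→30,3→30 31:c→31,x→34,5→30,s→31,3→31 32:c→32,x→32,5→30,s→43,3→32 33:c→30,x→44,5→33,s→33,3→33 34:c→34,x→34,5→30,s→34,3→30 35:c→35,x→45,5→35,s→33,3→35 36:c→36,x→36,5→46,s→36,3→30 37:c→30,x→47,5→33,s→37,3→37 38:c→30,x→38,5→38,s→38,3→30 39:c→48,x→39,5→39,s→38,3→30 40:c→40,x→48,5→35,s→37,3→40 41:c→30,x→41,5→49,s→41,3→41 42:c→30,x→42,5→42,s→24,3→42 43:c→30,x→44,5→30,s→43,3→43 44:c→30,x→44,5→30,s→44,3→30 45:c→45,x→45,5→30,s→44,3→30 46:c→46,x→45,5→46,s→50,3→30 47:c→30,x→47,5→50,s→47,3→30 48:c→48,x→48,5→46,s→47,3→30 49:c→30,x→51,5→49,s→33,3→49 50:c→30,x→44,5→50,s→50,3→30 51:c→30,x→51,5→30,s→43,3→51 (ε-aug+det+¬).
'555sc': run [71, 69, 64, 44, 24, 1] end={s68} ∉↓L; 5/5 deletions ∈↓L.
'x5c5x5': N↓-sim [71, 65, 58, 44, 27, 14, 2] end={s68,s7} — reject; 6/6 del acc.
'x55sx3': run [71, 65, 58, 46, 33, 17, 1] end={s68} — reject; 6/6 deletions ∈↓L.
3 minimals (antichain).

A = [555sc, x5c5x5, x55sx3].


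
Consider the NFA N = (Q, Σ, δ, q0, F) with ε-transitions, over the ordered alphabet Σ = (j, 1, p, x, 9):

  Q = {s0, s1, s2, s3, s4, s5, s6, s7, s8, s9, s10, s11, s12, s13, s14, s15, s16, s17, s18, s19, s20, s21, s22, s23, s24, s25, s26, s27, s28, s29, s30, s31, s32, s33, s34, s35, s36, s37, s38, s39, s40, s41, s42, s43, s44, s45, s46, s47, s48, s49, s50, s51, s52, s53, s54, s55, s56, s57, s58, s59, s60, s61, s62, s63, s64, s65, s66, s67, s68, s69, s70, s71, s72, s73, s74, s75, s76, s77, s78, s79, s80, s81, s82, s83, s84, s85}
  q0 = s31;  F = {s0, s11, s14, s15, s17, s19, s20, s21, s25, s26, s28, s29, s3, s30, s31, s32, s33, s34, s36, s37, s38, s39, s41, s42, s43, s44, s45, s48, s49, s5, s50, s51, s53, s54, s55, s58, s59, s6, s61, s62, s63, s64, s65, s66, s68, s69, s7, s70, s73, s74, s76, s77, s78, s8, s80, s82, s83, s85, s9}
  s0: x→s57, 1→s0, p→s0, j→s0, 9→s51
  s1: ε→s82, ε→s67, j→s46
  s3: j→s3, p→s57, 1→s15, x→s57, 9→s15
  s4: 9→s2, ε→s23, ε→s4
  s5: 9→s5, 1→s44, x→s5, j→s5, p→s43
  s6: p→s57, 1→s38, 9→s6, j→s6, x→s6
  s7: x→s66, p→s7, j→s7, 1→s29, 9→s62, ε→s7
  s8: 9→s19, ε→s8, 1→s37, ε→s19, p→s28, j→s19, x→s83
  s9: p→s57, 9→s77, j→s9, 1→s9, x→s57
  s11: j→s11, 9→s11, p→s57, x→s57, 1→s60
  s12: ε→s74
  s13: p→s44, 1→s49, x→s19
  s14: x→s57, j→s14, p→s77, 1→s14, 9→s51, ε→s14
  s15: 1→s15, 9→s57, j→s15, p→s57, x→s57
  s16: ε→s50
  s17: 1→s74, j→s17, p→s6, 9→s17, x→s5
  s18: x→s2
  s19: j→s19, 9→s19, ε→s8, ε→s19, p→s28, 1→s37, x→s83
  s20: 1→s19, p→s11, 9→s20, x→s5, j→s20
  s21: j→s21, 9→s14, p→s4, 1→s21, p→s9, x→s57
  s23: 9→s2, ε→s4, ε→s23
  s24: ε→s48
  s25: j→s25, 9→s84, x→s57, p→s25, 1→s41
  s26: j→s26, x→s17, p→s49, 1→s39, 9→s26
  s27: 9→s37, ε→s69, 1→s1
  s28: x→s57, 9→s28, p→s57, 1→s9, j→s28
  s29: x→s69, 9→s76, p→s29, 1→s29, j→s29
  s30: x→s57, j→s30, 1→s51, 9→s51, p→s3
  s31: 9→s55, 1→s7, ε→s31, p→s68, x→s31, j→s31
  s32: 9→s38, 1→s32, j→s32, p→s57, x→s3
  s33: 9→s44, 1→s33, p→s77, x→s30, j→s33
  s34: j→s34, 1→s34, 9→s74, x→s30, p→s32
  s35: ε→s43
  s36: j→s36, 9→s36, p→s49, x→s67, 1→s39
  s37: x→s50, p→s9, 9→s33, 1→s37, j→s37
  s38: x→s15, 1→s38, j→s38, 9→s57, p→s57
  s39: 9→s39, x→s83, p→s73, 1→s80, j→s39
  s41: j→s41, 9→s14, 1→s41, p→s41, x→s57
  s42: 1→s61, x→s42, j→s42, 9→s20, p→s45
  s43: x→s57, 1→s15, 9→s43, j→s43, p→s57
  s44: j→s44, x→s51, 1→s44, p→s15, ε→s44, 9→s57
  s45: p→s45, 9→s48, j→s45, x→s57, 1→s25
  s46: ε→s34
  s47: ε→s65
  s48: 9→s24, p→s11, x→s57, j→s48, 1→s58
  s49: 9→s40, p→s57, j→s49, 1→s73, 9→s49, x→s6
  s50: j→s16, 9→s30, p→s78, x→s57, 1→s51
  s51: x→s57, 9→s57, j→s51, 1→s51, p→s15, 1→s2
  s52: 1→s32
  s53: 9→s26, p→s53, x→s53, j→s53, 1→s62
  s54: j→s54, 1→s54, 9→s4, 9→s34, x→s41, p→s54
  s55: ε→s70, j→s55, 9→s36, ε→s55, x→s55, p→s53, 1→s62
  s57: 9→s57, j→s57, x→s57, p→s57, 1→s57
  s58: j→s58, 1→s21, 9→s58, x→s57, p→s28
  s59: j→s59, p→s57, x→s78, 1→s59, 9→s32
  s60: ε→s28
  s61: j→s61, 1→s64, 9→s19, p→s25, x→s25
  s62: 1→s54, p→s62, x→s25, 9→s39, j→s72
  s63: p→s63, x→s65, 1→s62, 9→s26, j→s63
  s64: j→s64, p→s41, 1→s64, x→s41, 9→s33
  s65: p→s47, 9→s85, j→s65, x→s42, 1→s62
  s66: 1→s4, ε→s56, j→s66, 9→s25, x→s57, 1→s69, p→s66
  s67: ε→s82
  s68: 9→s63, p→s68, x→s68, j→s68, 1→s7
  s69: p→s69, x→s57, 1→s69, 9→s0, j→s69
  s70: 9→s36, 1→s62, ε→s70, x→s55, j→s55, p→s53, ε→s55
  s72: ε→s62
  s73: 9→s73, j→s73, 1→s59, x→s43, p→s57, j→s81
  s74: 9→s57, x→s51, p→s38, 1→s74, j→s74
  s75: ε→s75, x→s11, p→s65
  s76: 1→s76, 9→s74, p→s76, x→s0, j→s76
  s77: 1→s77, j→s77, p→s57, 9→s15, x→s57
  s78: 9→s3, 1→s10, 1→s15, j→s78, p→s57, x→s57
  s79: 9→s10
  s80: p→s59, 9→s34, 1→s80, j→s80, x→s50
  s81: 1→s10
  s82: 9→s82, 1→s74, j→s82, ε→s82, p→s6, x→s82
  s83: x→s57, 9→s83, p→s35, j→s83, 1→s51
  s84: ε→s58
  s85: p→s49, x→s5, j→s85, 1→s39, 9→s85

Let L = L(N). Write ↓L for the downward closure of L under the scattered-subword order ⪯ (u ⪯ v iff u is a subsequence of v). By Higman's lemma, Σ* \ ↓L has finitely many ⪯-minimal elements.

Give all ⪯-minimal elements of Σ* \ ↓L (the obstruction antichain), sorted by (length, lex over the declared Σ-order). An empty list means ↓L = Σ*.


Antichain: [1xx, 99pp, 11999, 99x19, p9xxpx].

|Q|=86, |F|=59, |δ|=353 (32 ε).
min D↑ (58 st, q0=0, F={12}): 0:j→0,1→1,p→2,x→0,9→3 1:j→1,1→4,p→1,x→5,9→6 2:j→2,1→1,p→2,x→2,9→7 3:j→3,1→6,p→8,x→3,9→9 4:j→4,1→4,p→4,x→10,9→11 5:j→5,1→10,p→5,x→12,9→13 6:j→6,1→14,p→6,x→13,9→15 7:j→7,1→6,p→7,x→16,9→17 8:j→8,1→6,p→8,x→8,9→17 9:j→9,1→15,p→18,x→19,9→9 10:j→10,1→10,p→10,x→12,9→20 11:j→11,1→11,p→11,x→20,9→21 12:j→12,1→12,p→12,x→12,9→12 13:j→13,1→22,p→13,x→12,9→23 14:j→14,1→14,p→14,x→22,9→24 15:j→15,1→25,p→26,x→27,9→15 16:j→16,1→6,p→16,x→28,9→29 17:j→17,1→15,p→18,x→30,9→17 18:j→18,1→26,p→12,x→31,9→18 19:j→19,1→21,p→31,x→19,9→19 20:j→20,1→20,p→20,x→12,9→32 21:j→21,1→21,p→33,x→32,9→12 22:j→22,1→22,p→22,x→12,9→34 23:j→23,1→35,p→36,x→12,9→23 24:j→24,1→24,p→37,x→38,9→21 25:j→25,1→25,p→39,x→40,9→24 26:j→26,1→39,p→12,x→41,9→26 27:j→27,1→32,p→41,x→12,9→27 28:j→28,1→42,p→43,x→28,9→44 29:j→29,1→15,p→18,x→45,9→29 30:j→30,1→21,p→31,x→45,9→30 31:j→31,1→33,p→12,x→31,9→31 32:j→32,1→32,p→46,x→12,9→12 33:j→33,1→33,p→12,x→46,9→12 34:j→34,1→34,p→47,x→12,9→32 35:j→35,1→35,p→48,x→12,9→34 36:j→36,1→48,p→12,x→12,9→36 37:j→37,1→37,p→12,x→49,9→33 38:j→38,1→32,p→49,x→12,9→32 39:j→39,1→39,p→12,x→50,9→37 40:j→40,1→32,p→50,x→12,9→38 41:j→41,1→46,p→12,x→12,9→41 42:j→42,1→51,p→13,x→13,9→52 43:j→43,1→13,p→43,x→12,9→53 44:j→44,1→52,p→54,x→45,9→44 45:j→45,1→55,p→41,x→45,9→45 46:j→46,1→46,p→12,x→12,9→12 47:j→47,1→47,p→12,x→12,9→46 48:j→48,1→48,p→12,x→12,9→47 49:j→49,1→46,p→12,x→12,9→46 50:j→50,1→46,p→12,x→12,9→49 51:j→51,1→51,p→22,x→22,9→56 52:j→52,1→57,p→36,x→27,9→52 53:j→53,1→23,p→54,x→12,9→53 54:j→54,1→36,p→12,x→12,9→54 55:j→55,1→55,p→46,x→32,9→12 56:j→56,1→56,p→47,x→38,9→55 57:j→57,1→57,p→48,x→40,9→56 (ε-aug+det+¬).
'1xx': run [75, 51, 28, 1] end={s57} ∉↓L; 3/3 del acc.
'99pp': |S_i|=[75, 68, 51, 23, 1] end={s57} rej; 4/4 single-dels accept.
'11999': |S_i|=[75, 51, 32, 18, 7, 1] end={s57} ∉↓L; 5/5 deletions ∈↓L.
'99x19': |S_i|=[75, 68, 51, 21, 8, 1] end={s57} ∉↓L; 5/5 deletions ∈↓L.
'p9xxpx': N↓-sim [75, 69, 62, 59, 41, 25, 1] end={s57} ∉↓L; 6/6 single-dels accept.
5 words, ⪯-incomp.


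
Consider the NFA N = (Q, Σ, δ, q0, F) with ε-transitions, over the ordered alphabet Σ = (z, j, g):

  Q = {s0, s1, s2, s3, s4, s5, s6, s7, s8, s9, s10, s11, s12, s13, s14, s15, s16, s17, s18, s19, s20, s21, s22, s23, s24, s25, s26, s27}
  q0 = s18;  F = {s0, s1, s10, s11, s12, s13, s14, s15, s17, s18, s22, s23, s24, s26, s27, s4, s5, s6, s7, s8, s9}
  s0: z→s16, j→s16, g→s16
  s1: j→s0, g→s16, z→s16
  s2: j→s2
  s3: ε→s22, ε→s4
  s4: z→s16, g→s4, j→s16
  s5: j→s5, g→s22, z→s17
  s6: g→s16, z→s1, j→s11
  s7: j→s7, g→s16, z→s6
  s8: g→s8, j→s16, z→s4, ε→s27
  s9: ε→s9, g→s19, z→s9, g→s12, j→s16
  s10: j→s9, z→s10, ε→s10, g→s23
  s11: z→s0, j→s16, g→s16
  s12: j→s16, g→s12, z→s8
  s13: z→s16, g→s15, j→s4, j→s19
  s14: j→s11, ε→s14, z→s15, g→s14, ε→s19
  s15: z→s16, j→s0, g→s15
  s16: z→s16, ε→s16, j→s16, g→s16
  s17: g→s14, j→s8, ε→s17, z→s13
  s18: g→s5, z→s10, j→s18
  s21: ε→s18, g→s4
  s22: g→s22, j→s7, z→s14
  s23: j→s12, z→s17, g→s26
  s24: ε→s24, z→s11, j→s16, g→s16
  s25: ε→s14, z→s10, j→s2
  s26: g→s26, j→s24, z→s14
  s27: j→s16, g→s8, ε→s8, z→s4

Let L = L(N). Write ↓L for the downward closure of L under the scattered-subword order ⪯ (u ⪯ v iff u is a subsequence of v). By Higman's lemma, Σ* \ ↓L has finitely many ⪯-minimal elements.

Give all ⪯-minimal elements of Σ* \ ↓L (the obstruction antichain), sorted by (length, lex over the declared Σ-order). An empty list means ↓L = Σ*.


|Q|=28, |F|=21, |δ|=85 (13 ε).
min D↑ (21 st, q0=0, F={7}): 0:z→1,j→0,g→2 1:z→1,j→3,g→4 2:z→5,j→2,g→6 3:z→3,j→7,g→8 4:z→5,j→8,g→9 5:z→10,j→11,g→12 6:z→12,j→13,g→6 7:z→7,j→7,g→7 8:z→11,j→7,g→8 9:z→12,j→14,g→9 10:z→7,j→15,g→16 11:z→15,j→7,g→11 12:z→16,j→17,g→12 13:z→18,j→13,g→7 14:z→17,j→7,g→7 15:z→7,j→7,g→15 16:z→7,j→19,g→16 17:z→19,j→7,g→7 18:z→20,j→17,g→7 19:z→7,j→7,g→7 20:z→7,j→19,g→7 [Hopcroft].
'zjj': |S_i|=[23, 19, 10, 1] end={s16} ∉↓L; 3/3 single-dels accept.
'gzzz': N↓-sim [23, 20, 13, 7, 1] end={s16} ∉↓L; 4/4 single-dels accept.
'ggjg': |S_i|=[23, 20, 16, 7, 1] end={s16} ∉↓L; 4/4 deletions ∈↓L.
3 words, ⪯-incomp.

Antichain: [zjj, gzzz, ggjg].


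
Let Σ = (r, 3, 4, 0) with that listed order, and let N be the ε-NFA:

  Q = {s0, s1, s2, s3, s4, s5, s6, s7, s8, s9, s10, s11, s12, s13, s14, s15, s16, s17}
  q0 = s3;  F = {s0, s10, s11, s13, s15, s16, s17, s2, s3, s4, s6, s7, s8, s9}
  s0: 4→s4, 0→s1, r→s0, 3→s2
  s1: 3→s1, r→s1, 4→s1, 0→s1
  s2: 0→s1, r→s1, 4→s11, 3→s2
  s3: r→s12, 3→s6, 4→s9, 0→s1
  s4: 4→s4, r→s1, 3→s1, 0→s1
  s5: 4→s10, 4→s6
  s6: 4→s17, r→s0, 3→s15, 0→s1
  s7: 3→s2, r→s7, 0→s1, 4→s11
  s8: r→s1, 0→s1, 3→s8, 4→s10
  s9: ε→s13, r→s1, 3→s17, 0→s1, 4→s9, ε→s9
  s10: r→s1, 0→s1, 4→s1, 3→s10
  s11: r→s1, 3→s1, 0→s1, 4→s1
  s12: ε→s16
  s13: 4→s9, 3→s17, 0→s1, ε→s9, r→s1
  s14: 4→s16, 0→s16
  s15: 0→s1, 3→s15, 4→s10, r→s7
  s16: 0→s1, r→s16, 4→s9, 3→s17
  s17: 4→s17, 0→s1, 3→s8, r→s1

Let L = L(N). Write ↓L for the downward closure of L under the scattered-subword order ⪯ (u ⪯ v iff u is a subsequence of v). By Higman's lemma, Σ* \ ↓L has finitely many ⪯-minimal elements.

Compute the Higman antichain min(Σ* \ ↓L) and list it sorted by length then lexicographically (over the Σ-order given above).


|Q|=18, |F|=14, |δ|=68 (4 ε).
min D↑ (14 st, q0=0, F={4}): 0:r→1,3→2,4→3,0→4 1:r→1,3→5,4→3,0→4 2:r→6,3→7,4→5,0→4 3:r→4,3→5,4→3,0→4 4:r→4,3→4,4→4,0→4 5:r→4,3→8,4→5,0→4 6:r→6,3→9,4→10,0→4 7:r→11,3→7,4→12,0→4 8:r→4,3→8,4→12,0→4 9:r→4,3→9,4→13,0→4 10:r→4,3→4,4→10,0→4 11:r→11,3→9,4→13,0→4 12:r→4,3→12,4→4,0→4 13:r→4,3→4,4→4,0→4.
'0': N↓-sim [16, 1] end={s1} ∉↓L; 1/1 single-dels accept.
'4r': run [16, 8, 1] end={s1} — reject; 2/2 deletions ∈↓L.
'r3r': run [16, 13, 6, 1] end={s1} rej; 3/3 del acc.
'3r43': run [16, 11, 6, 3, 1] end={s1} rej; 4/4 deletions ∈↓L.
'3344': |S_i|=[16, 11, 7, 3, 1] end={s1} ∉↓L; 4/4 deletions ∈↓L.
5 words, ⪯-incomp.

A = [0, 4r, r3r, 3r43, 3344].


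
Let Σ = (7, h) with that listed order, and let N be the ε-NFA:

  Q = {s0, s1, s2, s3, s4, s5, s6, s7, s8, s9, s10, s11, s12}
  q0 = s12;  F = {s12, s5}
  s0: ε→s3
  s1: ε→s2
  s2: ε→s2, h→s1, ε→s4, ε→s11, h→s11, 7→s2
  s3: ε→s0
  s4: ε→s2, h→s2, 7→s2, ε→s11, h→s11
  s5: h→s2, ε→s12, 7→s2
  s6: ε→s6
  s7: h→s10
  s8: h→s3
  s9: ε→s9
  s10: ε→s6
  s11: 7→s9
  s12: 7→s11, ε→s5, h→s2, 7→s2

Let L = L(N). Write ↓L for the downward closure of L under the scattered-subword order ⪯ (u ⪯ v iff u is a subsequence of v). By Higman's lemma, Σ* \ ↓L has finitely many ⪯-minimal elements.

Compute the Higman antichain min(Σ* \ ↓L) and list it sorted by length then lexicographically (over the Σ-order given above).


|Q|=13, |F|=2, |δ|=27 (13 ε).
min D↑ (2 st, q0=0, F={1}): 0:7→1,h→1 1:7→1,h→1 (ε-aug+det+¬).
'7': |S_i|=[7, 5] end={s1,s11,s2,s4,s9} rej; 1/1 deletions ∈↓L.
'h': |S_i|=[7, 5] end={s1,s11,s2,s4,s9} rej; 1/1 deletions ∈↓L.
2 words, ⪯-incomp.

Antichain: [7, h].


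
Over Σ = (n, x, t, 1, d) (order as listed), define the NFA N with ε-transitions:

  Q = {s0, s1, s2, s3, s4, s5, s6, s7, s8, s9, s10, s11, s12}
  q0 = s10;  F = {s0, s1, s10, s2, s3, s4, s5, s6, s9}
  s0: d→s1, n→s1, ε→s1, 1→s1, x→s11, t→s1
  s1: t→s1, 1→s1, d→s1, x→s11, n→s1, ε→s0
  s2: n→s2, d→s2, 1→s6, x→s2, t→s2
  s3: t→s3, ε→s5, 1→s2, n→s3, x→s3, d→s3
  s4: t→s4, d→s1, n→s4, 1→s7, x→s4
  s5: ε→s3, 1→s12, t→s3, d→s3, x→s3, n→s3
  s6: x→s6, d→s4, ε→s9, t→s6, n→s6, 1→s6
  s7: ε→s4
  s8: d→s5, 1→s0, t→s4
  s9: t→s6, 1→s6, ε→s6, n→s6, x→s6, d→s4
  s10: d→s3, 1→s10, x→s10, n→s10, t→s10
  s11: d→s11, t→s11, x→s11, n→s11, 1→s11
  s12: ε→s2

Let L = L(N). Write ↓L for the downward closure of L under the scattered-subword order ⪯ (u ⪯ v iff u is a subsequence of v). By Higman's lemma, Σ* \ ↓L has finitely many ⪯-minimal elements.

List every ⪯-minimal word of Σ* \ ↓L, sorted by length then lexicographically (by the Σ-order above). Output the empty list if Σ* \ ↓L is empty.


Antichain: [d11ddx].

|Q|=13, |F|=9, |δ|=61 (8 ε).
min D↑ (7 st, q0=0, F={6}): 0:n→0,x→0,t→0,1→0,d→1 1:n→1,x→1,t→1,1→2,d→1 2:n→2,x→2,t→2,1→3,d→2 3:n→3,x→3,t→3,1→3,d→4 4:n→4,x→4,t→4,1→4,d→5 5:n→5,x→6,t→5,1→5,d→5 6:n→6,x→6,t→6,1→6,d→6.
'd11ddx': |S_i|=[12, 11, 9, 7, 5, 3, 1] end={s11} — reject; 6/6 del acc.
1 minimals (antichain).


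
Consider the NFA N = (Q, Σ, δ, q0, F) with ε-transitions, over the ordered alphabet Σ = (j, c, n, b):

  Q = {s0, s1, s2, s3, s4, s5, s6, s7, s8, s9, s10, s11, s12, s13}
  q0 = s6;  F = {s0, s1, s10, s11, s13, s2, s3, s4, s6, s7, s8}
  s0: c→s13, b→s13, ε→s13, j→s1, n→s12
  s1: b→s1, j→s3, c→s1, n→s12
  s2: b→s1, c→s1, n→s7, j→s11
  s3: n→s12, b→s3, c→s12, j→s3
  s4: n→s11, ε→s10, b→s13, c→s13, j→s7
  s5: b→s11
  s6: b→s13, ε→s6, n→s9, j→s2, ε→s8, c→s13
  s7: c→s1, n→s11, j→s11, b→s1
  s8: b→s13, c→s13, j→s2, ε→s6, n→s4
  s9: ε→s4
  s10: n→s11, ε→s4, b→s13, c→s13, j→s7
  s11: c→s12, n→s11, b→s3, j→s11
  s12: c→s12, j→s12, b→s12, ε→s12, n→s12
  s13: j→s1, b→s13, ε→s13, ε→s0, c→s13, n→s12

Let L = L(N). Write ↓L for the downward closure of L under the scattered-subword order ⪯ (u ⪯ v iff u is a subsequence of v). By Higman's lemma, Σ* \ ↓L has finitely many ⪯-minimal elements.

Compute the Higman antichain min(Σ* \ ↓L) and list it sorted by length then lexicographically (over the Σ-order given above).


min(Σ*\↓L) = [cn, bn, jjc, nnc].

|Q|=14, |F|=11, |δ|=59 (10 ε).
min D↑ (9 st, q0=0, F={7}): 0:j→1,c→2,n→3,b→2 1:j→4,c→5,n→6,b→5 2:j→5,c→2,n→7,b→2 3:j→6,c→2,n→4,b→2 4:j→4,c→7,n→4,b→8 5:j→8,c→5,n→7,b→5 6:j→4,c→5,n→4,b→5 7:j→7,c→7,n→7,b→7 8:j→8,c→7,n→7,b→8.
'cn': N↓-sim [13, 5, 1] end={s12} ∉↓L; 2/2 deletions ∈↓L.
'bn': run [13, 5, 1] end={s12} — reject; 2/2 single-dels accept.
'jjc': run [13, 6, 3, 1] end={s12} ∉↓L; 3/3 single-dels accept.
'nnc': run [13, 10, 3, 1] end={s12} rej; 3/3 single-dels accept.
4 words, ⪯-incomp.
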